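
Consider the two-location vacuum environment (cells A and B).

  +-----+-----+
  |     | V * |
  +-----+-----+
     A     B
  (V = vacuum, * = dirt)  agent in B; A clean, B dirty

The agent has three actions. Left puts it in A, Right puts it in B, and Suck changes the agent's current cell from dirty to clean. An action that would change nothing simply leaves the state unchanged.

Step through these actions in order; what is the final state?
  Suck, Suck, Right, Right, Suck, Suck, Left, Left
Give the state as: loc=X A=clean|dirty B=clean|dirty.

1. Suck → loc=B A=clean B=clean
2. Suck → loc=B A=clean B=clean
3. Right → loc=B A=clean B=clean
4. Right → loc=B A=clean B=clean
5. Suck → loc=B A=clean B=clean
6. Suck → loc=B A=clean B=clean
7. Left → loc=A A=clean B=clean
8. Left → loc=A A=clean B=clean

loc=A A=clean B=clean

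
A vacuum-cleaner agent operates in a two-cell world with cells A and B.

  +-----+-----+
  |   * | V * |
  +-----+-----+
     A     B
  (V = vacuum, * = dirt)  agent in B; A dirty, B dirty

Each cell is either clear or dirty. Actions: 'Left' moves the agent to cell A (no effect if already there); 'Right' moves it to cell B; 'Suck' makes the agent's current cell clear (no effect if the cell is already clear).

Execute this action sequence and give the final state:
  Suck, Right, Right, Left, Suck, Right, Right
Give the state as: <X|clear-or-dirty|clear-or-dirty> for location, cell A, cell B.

1. Suck → <B|dirty|clear>
2. Right → <B|dirty|clear>
3. Right → <B|dirty|clear>
4. Left → <A|dirty|clear>
5. Suck → <A|clear|clear>
6. Right → <B|clear|clear>
7. Right → <B|clear|clear>

<B|clear|clear>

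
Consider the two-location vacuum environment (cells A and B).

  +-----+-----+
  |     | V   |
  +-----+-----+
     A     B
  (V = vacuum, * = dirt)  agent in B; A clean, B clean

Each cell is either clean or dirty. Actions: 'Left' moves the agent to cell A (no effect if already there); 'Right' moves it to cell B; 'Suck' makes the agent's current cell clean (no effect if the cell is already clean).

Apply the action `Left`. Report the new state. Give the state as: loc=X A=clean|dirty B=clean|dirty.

loc=A A=clean B=clean

start: loc=B A=clean B=clean
step 1/1 (Left): loc=A A=clean B=clean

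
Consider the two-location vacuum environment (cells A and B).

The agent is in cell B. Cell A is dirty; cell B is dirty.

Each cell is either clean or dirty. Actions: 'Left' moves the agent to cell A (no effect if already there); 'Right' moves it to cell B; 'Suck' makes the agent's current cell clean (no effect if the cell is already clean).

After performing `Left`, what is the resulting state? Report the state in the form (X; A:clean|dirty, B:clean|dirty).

start: (B; A:dirty, B:dirty)
1) do Left; now (A; A:dirty, B:dirty)

(A; A:dirty, B:dirty)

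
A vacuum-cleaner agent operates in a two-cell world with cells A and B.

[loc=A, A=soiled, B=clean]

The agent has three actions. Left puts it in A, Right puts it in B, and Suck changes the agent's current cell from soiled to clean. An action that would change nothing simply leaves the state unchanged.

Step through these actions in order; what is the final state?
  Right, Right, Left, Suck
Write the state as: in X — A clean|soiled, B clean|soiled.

in A — A clean, B clean

1. Right → in B — A soiled, B clean
2. Right → in B — A soiled, B clean
3. Left → in A — A soiled, B clean
4. Suck → in A — A clean, B clean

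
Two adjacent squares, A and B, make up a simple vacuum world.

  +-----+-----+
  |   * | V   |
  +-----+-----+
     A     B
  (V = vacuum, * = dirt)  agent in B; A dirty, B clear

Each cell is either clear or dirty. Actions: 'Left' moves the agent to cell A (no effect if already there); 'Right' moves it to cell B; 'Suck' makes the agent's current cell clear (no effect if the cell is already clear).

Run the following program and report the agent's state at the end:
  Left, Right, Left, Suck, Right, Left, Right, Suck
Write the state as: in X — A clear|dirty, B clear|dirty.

[1] after Left: in A — A dirty, B clear
[2] after Right: in B — A dirty, B clear
[3] after Left: in A — A dirty, B clear
[4] after Suck: in A — A clear, B clear
[5] after Right: in B — A clear, B clear
[6] after Left: in A — A clear, B clear
[7] after Right: in B — A clear, B clear
[8] after Suck: in B — A clear, B clear

in B — A clear, B clear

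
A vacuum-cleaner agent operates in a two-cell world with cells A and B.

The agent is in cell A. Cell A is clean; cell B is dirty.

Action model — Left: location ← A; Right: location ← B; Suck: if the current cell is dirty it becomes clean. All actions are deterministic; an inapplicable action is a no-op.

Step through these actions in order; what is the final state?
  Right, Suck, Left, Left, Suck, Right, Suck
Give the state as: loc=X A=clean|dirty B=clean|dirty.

loc=B A=clean B=clean

[1] after Right: loc=B A=clean B=dirty
[2] after Suck: loc=B A=clean B=clean
[3] after Left: loc=A A=clean B=clean
[4] after Left: loc=A A=clean B=clean
[5] after Suck: loc=A A=clean B=clean
[6] after Right: loc=B A=clean B=clean
[7] after Suck: loc=B A=clean B=clean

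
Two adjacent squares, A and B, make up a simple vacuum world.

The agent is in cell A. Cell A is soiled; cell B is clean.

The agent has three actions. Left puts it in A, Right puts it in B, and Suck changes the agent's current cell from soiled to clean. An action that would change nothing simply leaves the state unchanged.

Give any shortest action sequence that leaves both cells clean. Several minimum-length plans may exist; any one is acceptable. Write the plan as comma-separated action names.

Suck (#1): (A; A:clean, B:clean)
min 1: A is soiled, one Suck

Suck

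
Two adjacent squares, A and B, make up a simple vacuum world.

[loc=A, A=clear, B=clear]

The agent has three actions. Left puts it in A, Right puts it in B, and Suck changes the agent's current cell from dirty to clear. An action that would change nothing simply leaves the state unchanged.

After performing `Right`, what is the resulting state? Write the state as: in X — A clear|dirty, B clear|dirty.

in B — A clear, B clear

start: in A — A clear, B clear
t=1 Right ⇒ in B — A clear, B clear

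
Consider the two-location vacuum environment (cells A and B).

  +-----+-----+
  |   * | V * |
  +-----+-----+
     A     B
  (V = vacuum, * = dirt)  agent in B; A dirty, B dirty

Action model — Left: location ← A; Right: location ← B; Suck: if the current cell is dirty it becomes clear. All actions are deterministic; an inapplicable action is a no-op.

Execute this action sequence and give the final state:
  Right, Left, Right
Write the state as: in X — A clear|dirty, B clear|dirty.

Right (#1): in B — A dirty, B dirty
Left (#2): in A — A dirty, B dirty
Right (#3): in B — A dirty, B dirty

in B — A dirty, B dirty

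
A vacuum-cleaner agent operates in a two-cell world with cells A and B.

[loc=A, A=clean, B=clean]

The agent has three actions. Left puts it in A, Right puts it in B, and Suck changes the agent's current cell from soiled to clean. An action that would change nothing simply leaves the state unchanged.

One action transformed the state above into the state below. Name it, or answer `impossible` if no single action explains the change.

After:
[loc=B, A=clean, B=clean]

Right

try  Left: (A; A:clean, B:clean)
try Right: (B; A:clean, B:clean)  ← match
try  Suck: (A; A:clean, B:clean)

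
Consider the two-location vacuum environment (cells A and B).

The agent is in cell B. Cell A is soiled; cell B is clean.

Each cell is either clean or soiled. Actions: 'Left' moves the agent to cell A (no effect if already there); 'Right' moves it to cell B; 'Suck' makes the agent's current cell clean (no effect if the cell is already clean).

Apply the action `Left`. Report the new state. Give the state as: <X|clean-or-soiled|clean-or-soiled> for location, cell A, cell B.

start: <B|soiled|clean>
[1] after Left: <A|soiled|clean>

<A|soiled|clean>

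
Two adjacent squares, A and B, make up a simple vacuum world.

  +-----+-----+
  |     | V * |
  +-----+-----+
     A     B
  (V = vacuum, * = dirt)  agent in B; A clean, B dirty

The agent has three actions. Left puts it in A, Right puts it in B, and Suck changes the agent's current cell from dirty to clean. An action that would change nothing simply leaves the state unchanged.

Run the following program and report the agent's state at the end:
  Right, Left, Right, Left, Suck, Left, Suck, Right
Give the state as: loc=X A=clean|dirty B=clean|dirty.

1) do Right; now loc=B A=clean B=dirty
2) do Left; now loc=A A=clean B=dirty
3) do Right; now loc=B A=clean B=dirty
4) do Left; now loc=A A=clean B=dirty
5) do Suck; now loc=A A=clean B=dirty
6) do Left; now loc=A A=clean B=dirty
7) do Suck; now loc=A A=clean B=dirty
8) do Right; now loc=B A=clean B=dirty

loc=B A=clean B=dirty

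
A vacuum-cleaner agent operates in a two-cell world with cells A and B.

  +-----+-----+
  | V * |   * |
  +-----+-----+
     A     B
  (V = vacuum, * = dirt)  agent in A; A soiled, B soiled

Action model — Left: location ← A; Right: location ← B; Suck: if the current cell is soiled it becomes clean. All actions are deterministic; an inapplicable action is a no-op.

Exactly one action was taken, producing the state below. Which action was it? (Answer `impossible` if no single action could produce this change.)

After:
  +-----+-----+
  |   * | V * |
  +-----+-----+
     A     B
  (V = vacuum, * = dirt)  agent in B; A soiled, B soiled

try  Left: <A|soiled|soiled>
try Right: <B|soiled|soiled>  ← match
try  Suck: <A|clean|soiled>

Right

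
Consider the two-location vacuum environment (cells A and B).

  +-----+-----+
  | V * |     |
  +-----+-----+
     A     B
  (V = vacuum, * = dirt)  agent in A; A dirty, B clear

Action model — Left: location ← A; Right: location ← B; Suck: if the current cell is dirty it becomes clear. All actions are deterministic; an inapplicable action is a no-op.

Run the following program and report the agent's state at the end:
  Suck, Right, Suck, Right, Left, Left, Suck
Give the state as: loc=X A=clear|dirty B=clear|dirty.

loc=A A=clear B=clear

[1] after Suck: loc=A A=clear B=clear
[2] after Right: loc=B A=clear B=clear
[3] after Suck: loc=B A=clear B=clear
[4] after Right: loc=B A=clear B=clear
[5] after Left: loc=A A=clear B=clear
[6] after Left: loc=A A=clear B=clear
[7] after Suck: loc=A A=clear B=clear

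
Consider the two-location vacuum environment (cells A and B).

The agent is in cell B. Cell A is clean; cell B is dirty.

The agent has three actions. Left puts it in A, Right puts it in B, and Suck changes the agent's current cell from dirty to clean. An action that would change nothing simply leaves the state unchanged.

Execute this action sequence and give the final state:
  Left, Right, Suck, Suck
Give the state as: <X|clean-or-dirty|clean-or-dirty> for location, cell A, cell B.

<B|clean|clean>

[1] after Left: <A|clean|dirty>
[2] after Right: <B|clean|dirty>
[3] after Suck: <B|clean|clean>
[4] after Suck: <B|clean|clean>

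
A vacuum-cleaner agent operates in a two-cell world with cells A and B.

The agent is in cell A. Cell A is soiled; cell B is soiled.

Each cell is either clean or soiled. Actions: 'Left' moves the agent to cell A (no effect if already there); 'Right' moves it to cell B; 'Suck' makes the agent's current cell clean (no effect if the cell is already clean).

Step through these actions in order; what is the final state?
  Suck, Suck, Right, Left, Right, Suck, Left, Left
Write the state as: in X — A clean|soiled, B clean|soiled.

in A — A clean, B clean

t=1 Suck ⇒ in A — A clean, B soiled
t=2 Suck ⇒ in A — A clean, B soiled
t=3 Right ⇒ in B — A clean, B soiled
t=4 Left ⇒ in A — A clean, B soiled
t=5 Right ⇒ in B — A clean, B soiled
t=6 Suck ⇒ in B — A clean, B clean
t=7 Left ⇒ in A — A clean, B clean
t=8 Left ⇒ in A — A clean, B clean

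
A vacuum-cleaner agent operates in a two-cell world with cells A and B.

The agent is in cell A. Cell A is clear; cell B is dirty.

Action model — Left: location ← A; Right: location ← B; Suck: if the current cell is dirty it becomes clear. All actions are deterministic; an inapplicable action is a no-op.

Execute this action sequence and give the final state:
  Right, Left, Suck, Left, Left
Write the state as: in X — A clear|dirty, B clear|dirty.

in A — A clear, B dirty

t=1 Right ⇒ in B — A clear, B dirty
t=2 Left ⇒ in A — A clear, B dirty
t=3 Suck ⇒ in A — A clear, B dirty
t=4 Left ⇒ in A — A clear, B dirty
t=5 Left ⇒ in A — A clear, B dirty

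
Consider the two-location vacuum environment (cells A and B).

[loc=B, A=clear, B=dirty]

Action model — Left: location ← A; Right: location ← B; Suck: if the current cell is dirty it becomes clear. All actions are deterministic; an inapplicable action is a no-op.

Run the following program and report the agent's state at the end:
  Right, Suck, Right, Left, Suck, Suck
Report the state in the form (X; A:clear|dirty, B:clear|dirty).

Right (#1): (B; A:clear, B:dirty)
Suck (#2): (B; A:clear, B:clear)
Right (#3): (B; A:clear, B:clear)
Left (#4): (A; A:clear, B:clear)
Suck (#5): (A; A:clear, B:clear)
Suck (#6): (A; A:clear, B:clear)

(A; A:clear, B:clear)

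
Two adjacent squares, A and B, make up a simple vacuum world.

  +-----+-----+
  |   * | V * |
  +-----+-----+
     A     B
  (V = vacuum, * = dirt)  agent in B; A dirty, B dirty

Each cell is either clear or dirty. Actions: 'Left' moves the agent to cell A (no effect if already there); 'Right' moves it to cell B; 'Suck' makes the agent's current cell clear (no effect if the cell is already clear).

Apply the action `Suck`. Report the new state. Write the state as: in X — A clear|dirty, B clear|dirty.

start: in B — A dirty, B dirty
1) do Suck; now in B — A dirty, B clear

in B — A dirty, B clear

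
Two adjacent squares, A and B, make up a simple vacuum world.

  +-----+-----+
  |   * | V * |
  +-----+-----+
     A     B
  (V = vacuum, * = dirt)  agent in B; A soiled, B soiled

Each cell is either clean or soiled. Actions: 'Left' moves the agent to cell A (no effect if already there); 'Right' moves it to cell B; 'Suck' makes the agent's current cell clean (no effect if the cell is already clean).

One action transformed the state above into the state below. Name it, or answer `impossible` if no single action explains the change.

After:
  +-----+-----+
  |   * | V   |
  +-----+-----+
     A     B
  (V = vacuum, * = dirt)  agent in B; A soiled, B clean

Suck

try  Left: <A|soiled|soiled>
try Right: <B|soiled|soiled>
try  Suck: <B|soiled|clean>  ← match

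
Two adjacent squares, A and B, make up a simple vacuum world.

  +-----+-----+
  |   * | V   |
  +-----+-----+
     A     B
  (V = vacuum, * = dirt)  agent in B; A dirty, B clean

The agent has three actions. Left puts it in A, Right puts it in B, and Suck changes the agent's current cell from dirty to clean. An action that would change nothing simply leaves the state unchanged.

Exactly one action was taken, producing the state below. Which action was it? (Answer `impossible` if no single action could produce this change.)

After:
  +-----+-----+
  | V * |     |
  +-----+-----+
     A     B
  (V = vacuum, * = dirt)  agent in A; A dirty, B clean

try  Left: (A; A:dirty, B:clean)  ← match
try Right: (B; A:dirty, B:clean)
try  Suck: (B; A:dirty, B:clean)

Left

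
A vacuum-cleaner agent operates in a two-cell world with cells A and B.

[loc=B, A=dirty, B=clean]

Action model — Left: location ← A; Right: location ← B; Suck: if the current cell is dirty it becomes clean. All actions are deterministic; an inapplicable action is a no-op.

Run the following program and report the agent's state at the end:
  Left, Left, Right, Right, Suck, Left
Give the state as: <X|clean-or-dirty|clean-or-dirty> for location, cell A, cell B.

<A|dirty|clean>

1) do Left; now <A|dirty|clean>
2) do Left; now <A|dirty|clean>
3) do Right; now <B|dirty|clean>
4) do Right; now <B|dirty|clean>
5) do Suck; now <B|dirty|clean>
6) do Left; now <A|dirty|clean>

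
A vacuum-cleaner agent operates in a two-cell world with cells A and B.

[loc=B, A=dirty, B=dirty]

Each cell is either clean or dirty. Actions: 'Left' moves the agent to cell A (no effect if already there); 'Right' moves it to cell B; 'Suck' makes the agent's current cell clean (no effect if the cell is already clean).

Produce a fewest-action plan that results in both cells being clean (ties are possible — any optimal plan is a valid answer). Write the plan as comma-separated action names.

1. Suck → (B; A:dirty, B:clean)
2. Left → (A; A:dirty, B:clean)
3. Suck → (A; A:clean, B:clean)
min 3: Suck B + move + Suck A

Suck, Left, Suck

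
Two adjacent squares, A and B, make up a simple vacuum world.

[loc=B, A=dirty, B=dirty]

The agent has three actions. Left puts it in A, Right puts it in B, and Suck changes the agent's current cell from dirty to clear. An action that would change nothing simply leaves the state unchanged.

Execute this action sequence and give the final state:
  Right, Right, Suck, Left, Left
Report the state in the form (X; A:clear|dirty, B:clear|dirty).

(A; A:dirty, B:clear)

[1] after Right: (B; A:dirty, B:dirty)
[2] after Right: (B; A:dirty, B:dirty)
[3] after Suck: (B; A:dirty, B:clear)
[4] after Left: (A; A:dirty, B:clear)
[5] after Left: (A; A:dirty, B:clear)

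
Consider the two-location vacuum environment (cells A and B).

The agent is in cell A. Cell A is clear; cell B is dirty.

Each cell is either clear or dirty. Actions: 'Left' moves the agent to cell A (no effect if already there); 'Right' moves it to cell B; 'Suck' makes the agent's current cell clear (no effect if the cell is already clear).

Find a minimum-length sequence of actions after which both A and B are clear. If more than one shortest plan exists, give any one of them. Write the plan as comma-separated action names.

t=1 Right ⇒ <B|clear|dirty>
t=2 Suck ⇒ <B|clear|clear>
min 2: go B then Suck

Right, Suck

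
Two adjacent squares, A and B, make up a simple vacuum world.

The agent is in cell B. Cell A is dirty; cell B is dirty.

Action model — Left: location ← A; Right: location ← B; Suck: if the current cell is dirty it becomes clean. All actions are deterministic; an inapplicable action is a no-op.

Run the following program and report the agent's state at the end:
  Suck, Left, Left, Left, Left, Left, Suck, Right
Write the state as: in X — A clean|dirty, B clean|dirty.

in B — A clean, B clean

t=1 Suck ⇒ in B — A dirty, B clean
t=2 Left ⇒ in A — A dirty, B clean
t=3 Left ⇒ in A — A dirty, B clean
t=4 Left ⇒ in A — A dirty, B clean
t=5 Left ⇒ in A — A dirty, B clean
t=6 Left ⇒ in A — A dirty, B clean
t=7 Suck ⇒ in A — A clean, B clean
t=8 Right ⇒ in B — A clean, B clean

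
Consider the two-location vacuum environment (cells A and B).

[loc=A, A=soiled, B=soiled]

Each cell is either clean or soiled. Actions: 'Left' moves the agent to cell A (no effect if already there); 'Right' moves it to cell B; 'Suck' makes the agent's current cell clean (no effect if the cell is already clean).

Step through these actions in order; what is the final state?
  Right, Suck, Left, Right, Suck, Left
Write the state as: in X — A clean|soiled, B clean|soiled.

in A — A soiled, B clean

1) do Right; now in B — A soiled, B soiled
2) do Suck; now in B — A soiled, B clean
3) do Left; now in A — A soiled, B clean
4) do Right; now in B — A soiled, B clean
5) do Suck; now in B — A soiled, B clean
6) do Left; now in A — A soiled, B clean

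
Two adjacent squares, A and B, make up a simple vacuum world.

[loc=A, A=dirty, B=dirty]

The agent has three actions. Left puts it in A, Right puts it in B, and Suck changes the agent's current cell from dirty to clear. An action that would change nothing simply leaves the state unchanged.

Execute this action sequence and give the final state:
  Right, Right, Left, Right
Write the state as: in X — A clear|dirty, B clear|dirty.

t=1 Right ⇒ in B — A dirty, B dirty
t=2 Right ⇒ in B — A dirty, B dirty
t=3 Left ⇒ in A — A dirty, B dirty
t=4 Right ⇒ in B — A dirty, B dirty

in B — A dirty, B dirty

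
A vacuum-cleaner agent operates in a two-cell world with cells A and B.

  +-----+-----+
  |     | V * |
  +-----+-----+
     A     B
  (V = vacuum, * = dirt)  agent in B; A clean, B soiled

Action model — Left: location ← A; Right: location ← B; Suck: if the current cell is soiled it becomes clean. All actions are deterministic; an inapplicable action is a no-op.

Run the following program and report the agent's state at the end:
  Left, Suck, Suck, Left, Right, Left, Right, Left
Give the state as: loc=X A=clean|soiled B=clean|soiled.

loc=A A=clean B=soiled

Left (#1): loc=A A=clean B=soiled
Suck (#2): loc=A A=clean B=soiled
Suck (#3): loc=A A=clean B=soiled
Left (#4): loc=A A=clean B=soiled
Right (#5): loc=B A=clean B=soiled
Left (#6): loc=A A=clean B=soiled
Right (#7): loc=B A=clean B=soiled
Left (#8): loc=A A=clean B=soiled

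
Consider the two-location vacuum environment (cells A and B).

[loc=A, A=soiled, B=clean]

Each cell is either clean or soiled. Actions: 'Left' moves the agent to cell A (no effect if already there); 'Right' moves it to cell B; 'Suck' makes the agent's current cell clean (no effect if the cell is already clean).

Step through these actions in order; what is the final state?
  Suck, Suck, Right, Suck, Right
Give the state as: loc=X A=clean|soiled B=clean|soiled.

loc=B A=clean B=clean

step 1/5 (Suck): loc=A A=clean B=clean
step 2/5 (Suck): loc=A A=clean B=clean
step 3/5 (Right): loc=B A=clean B=clean
step 4/5 (Suck): loc=B A=clean B=clean
step 5/5 (Right): loc=B A=clean B=clean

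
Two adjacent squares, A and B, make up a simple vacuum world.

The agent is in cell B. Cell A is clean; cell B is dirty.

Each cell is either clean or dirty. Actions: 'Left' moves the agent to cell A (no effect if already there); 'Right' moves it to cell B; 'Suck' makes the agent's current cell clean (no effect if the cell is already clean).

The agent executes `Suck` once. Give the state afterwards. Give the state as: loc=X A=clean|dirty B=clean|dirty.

start: loc=B A=clean B=dirty
Suck (#1): loc=B A=clean B=clean

loc=B A=clean B=clean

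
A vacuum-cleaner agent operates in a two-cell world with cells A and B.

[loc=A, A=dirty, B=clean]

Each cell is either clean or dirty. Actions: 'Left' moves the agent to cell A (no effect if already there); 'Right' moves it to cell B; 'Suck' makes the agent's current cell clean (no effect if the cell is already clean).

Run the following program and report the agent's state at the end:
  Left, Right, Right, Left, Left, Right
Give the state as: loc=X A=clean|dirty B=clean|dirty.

loc=B A=dirty B=clean

step 1/6 (Left): loc=A A=dirty B=clean
step 2/6 (Right): loc=B A=dirty B=clean
step 3/6 (Right): loc=B A=dirty B=clean
step 4/6 (Left): loc=A A=dirty B=clean
step 5/6 (Left): loc=A A=dirty B=clean
step 6/6 (Right): loc=B A=dirty B=clean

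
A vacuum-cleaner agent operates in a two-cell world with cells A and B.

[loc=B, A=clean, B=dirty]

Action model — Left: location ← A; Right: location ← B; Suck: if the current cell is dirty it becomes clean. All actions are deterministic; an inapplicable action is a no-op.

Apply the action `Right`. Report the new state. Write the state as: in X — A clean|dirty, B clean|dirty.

in B — A clean, B dirty

start: in B — A clean, B dirty
1. Right → in B — A clean, B dirty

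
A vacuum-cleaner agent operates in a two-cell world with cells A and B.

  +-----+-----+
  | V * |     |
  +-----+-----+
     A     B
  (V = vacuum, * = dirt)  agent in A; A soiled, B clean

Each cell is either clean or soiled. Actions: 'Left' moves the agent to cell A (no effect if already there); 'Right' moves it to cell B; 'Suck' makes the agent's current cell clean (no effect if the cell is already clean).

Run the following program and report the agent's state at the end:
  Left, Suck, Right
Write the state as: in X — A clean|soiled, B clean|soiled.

step 1/3 (Left): in A — A soiled, B clean
step 2/3 (Suck): in A — A clean, B clean
step 3/3 (Right): in B — A clean, B clean

in B — A clean, B clean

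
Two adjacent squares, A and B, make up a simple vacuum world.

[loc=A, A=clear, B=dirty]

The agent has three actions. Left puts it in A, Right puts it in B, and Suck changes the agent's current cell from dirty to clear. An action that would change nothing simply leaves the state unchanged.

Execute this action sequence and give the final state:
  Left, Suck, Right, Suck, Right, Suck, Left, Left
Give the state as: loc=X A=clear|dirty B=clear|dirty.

[1] after Left: loc=A A=clear B=dirty
[2] after Suck: loc=A A=clear B=dirty
[3] after Right: loc=B A=clear B=dirty
[4] after Suck: loc=B A=clear B=clear
[5] after Right: loc=B A=clear B=clear
[6] after Suck: loc=B A=clear B=clear
[7] after Left: loc=A A=clear B=clear
[8] after Left: loc=A A=clear B=clear

loc=A A=clear B=clear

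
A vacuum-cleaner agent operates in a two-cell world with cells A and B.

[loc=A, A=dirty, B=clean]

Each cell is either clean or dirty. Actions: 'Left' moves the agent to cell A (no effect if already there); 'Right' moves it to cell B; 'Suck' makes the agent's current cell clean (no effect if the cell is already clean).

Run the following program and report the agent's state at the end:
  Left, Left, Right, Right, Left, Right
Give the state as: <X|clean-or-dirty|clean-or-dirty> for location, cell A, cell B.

<B|dirty|clean>

1) do Left; now <A|dirty|clean>
2) do Left; now <A|dirty|clean>
3) do Right; now <B|dirty|clean>
4) do Right; now <B|dirty|clean>
5) do Left; now <A|dirty|clean>
6) do Right; now <B|dirty|clean>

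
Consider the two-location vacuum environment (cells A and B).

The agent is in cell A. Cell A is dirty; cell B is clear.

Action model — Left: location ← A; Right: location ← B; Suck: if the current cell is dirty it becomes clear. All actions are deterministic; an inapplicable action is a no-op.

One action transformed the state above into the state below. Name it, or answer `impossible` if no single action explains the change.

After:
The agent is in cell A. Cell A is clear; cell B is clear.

try  Left: <A|dirty|clear>
try Right: <B|dirty|clear>
try  Suck: <A|clear|clear>  ← match

Suck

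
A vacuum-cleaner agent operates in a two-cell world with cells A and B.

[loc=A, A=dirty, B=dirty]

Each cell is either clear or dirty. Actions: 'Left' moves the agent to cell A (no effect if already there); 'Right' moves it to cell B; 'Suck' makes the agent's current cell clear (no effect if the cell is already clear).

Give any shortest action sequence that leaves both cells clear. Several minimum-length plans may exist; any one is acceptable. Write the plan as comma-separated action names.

Suck, Right, Suck

1. Suck → loc=A A=clear B=dirty
2. Right → loc=B A=clear B=dirty
3. Suck → loc=B A=clear B=clear
min 3: Suck A + move + Suck B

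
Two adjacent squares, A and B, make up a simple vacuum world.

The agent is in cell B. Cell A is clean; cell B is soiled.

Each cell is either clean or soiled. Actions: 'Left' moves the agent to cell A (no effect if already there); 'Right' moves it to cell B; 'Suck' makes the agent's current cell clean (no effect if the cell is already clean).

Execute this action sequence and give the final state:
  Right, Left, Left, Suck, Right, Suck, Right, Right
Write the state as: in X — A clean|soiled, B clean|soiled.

in B — A clean, B clean

1. Right → in B — A clean, B soiled
2. Left → in A — A clean, B soiled
3. Left → in A — A clean, B soiled
4. Suck → in A — A clean, B soiled
5. Right → in B — A clean, B soiled
6. Suck → in B — A clean, B clean
7. Right → in B — A clean, B clean
8. Right → in B — A clean, B clean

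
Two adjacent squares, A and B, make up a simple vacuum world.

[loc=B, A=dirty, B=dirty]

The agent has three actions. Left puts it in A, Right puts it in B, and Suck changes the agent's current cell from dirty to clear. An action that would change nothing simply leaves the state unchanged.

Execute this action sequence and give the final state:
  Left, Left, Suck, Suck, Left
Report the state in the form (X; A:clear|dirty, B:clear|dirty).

(A; A:clear, B:dirty)

Left (#1): (A; A:dirty, B:dirty)
Left (#2): (A; A:dirty, B:dirty)
Suck (#3): (A; A:clear, B:dirty)
Suck (#4): (A; A:clear, B:dirty)
Left (#5): (A; A:clear, B:dirty)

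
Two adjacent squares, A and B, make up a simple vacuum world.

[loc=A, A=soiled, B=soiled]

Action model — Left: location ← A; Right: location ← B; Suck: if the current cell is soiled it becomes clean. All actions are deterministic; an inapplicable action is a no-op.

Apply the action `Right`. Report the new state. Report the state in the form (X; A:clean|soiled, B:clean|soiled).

start: (A; A:soiled, B:soiled)
[1] after Right: (B; A:soiled, B:soiled)

(B; A:soiled, B:soiled)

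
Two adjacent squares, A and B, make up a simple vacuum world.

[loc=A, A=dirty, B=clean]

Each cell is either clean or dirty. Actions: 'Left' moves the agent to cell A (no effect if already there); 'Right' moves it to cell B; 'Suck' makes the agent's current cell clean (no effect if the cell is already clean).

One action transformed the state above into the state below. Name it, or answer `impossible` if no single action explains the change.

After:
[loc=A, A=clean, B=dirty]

impossible

try  Left: (A; A:dirty, B:clean)
try Right: (B; A:dirty, B:clean)
try  Suck: (A; A:clean, B:clean)
no single action produces the after-state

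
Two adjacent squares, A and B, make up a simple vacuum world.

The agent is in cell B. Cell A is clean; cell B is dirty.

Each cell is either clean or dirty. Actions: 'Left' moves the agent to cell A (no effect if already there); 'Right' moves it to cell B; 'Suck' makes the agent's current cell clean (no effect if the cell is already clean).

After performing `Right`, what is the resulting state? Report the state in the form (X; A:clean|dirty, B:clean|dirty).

(B; A:clean, B:dirty)

start: (B; A:clean, B:dirty)
t=1 Right ⇒ (B; A:clean, B:dirty)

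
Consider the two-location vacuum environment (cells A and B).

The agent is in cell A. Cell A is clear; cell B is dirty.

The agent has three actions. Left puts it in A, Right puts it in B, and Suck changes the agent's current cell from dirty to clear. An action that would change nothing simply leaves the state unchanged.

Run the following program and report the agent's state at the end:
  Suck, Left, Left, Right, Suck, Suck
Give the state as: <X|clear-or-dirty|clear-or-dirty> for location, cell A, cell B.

1. Suck → <A|clear|dirty>
2. Left → <A|clear|dirty>
3. Left → <A|clear|dirty>
4. Right → <B|clear|dirty>
5. Suck → <B|clear|clear>
6. Suck → <B|clear|clear>

<B|clear|clear>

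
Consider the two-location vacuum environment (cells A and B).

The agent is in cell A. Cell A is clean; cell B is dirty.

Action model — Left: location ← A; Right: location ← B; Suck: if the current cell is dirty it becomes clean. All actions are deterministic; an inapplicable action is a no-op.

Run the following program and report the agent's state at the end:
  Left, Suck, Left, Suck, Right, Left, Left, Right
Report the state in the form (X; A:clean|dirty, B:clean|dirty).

1. Left → (A; A:clean, B:dirty)
2. Suck → (A; A:clean, B:dirty)
3. Left → (A; A:clean, B:dirty)
4. Suck → (A; A:clean, B:dirty)
5. Right → (B; A:clean, B:dirty)
6. Left → (A; A:clean, B:dirty)
7. Left → (A; A:clean, B:dirty)
8. Right → (B; A:clean, B:dirty)

(B; A:clean, B:dirty)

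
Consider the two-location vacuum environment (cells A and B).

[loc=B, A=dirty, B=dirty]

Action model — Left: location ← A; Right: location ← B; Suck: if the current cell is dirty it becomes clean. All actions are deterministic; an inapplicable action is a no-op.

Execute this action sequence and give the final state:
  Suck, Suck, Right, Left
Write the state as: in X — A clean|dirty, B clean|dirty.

in A — A dirty, B clean

step 1/4 (Suck): in B — A dirty, B clean
step 2/4 (Suck): in B — A dirty, B clean
step 3/4 (Right): in B — A dirty, B clean
step 4/4 (Left): in A — A dirty, B clean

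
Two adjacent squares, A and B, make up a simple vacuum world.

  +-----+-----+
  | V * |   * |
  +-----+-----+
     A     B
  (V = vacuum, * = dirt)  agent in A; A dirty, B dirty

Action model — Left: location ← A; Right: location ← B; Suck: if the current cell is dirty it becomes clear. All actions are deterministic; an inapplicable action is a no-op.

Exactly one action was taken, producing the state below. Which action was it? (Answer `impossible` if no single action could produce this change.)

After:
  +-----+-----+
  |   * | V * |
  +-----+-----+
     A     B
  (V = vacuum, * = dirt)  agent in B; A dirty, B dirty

Right

try  Left: <A|dirty|dirty>
try Right: <B|dirty|dirty>  ← match
try  Suck: <A|clear|dirty>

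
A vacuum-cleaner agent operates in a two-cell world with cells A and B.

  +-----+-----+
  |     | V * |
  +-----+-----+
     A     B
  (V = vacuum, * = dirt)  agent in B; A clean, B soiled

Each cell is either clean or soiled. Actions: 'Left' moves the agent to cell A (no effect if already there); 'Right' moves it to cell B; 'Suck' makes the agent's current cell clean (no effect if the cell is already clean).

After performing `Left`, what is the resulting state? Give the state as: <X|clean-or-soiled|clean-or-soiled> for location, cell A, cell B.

<A|clean|soiled>

start: <B|clean|soiled>
1) do Left; now <A|clean|soiled>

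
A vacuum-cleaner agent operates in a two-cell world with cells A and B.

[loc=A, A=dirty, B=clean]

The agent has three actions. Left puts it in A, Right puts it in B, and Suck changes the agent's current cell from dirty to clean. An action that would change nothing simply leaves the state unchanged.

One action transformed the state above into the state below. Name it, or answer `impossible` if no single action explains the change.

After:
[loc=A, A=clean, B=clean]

Suck

try  Left: <A|dirty|clean>
try Right: <B|dirty|clean>
try  Suck: <A|clean|clean>  ← match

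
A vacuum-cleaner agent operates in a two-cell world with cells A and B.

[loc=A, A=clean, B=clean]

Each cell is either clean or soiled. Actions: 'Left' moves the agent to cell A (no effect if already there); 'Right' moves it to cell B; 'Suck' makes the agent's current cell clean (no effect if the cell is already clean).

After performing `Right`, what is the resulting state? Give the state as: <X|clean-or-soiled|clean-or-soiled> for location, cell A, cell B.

<B|clean|clean>

start: <A|clean|clean>
1. Right → <B|clean|clean>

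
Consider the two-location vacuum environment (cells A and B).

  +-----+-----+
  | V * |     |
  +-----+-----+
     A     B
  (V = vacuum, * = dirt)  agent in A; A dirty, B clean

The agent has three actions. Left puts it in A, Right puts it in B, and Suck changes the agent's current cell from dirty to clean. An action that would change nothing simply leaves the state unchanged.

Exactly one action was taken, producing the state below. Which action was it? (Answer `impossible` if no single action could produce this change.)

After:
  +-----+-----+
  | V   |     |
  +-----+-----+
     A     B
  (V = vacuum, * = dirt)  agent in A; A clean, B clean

try  Left: (A; A:dirty, B:clean)
try Right: (B; A:dirty, B:clean)
try  Suck: (A; A:clean, B:clean)  ← match

Suck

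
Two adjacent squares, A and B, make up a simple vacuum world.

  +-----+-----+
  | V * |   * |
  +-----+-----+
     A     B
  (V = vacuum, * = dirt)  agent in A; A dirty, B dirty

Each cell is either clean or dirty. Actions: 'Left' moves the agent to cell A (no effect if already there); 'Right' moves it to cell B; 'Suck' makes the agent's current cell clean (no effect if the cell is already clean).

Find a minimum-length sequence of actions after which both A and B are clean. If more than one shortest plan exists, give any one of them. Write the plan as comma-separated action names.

Suck, Right, Suck

t=1 Suck ⇒ in A — A clean, B dirty
t=2 Right ⇒ in B — A clean, B dirty
t=3 Suck ⇒ in B — A clean, B clean
min 3: Suck A + move + Suck B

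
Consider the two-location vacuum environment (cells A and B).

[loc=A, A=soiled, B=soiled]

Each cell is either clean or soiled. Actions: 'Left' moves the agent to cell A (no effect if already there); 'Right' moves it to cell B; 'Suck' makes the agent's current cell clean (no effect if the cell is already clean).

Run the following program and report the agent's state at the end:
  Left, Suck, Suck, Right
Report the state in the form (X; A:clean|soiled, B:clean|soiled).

(B; A:clean, B:soiled)

t=1 Left ⇒ (A; A:soiled, B:soiled)
t=2 Suck ⇒ (A; A:clean, B:soiled)
t=3 Suck ⇒ (A; A:clean, B:soiled)
t=4 Right ⇒ (B; A:clean, B:soiled)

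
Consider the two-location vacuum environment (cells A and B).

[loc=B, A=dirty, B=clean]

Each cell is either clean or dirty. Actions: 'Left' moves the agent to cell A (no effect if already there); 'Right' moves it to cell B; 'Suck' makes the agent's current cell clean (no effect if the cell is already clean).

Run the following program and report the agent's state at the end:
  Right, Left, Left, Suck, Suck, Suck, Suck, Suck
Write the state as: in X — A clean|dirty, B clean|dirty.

in A — A clean, B clean

[1] after Right: in B — A dirty, B clean
[2] after Left: in A — A dirty, B clean
[3] after Left: in A — A dirty, B clean
[4] after Suck: in A — A clean, B clean
[5] after Suck: in A — A clean, B clean
[6] after Suck: in A — A clean, B clean
[7] after Suck: in A — A clean, B clean
[8] after Suck: in A — A clean, B clean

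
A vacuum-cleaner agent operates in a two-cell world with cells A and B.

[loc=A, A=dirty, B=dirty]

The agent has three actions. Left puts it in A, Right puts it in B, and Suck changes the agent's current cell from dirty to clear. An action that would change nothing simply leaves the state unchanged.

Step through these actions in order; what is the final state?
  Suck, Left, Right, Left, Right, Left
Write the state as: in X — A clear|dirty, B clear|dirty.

1) do Suck; now in A — A clear, B dirty
2) do Left; now in A — A clear, B dirty
3) do Right; now in B — A clear, B dirty
4) do Left; now in A — A clear, B dirty
5) do Right; now in B — A clear, B dirty
6) do Left; now in A — A clear, B dirty

in A — A clear, B dirty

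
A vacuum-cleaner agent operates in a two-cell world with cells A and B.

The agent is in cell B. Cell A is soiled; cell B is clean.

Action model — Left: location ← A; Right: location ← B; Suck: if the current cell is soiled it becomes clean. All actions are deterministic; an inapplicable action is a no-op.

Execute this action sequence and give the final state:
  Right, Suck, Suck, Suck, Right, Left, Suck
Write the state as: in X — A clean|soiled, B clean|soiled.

t=1 Right ⇒ in B — A soiled, B clean
t=2 Suck ⇒ in B — A soiled, B clean
t=3 Suck ⇒ in B — A soiled, B clean
t=4 Suck ⇒ in B — A soiled, B clean
t=5 Right ⇒ in B — A soiled, B clean
t=6 Left ⇒ in A — A soiled, B clean
t=7 Suck ⇒ in A — A clean, B clean

in A — A clean, B clean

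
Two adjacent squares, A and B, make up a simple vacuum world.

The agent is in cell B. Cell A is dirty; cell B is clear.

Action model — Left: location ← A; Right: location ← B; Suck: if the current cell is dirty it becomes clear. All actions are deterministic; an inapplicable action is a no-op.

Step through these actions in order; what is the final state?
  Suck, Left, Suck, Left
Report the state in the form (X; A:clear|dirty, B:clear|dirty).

(A; A:clear, B:clear)

1) do Suck; now (B; A:dirty, B:clear)
2) do Left; now (A; A:dirty, B:clear)
3) do Suck; now (A; A:clear, B:clear)
4) do Left; now (A; A:clear, B:clear)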